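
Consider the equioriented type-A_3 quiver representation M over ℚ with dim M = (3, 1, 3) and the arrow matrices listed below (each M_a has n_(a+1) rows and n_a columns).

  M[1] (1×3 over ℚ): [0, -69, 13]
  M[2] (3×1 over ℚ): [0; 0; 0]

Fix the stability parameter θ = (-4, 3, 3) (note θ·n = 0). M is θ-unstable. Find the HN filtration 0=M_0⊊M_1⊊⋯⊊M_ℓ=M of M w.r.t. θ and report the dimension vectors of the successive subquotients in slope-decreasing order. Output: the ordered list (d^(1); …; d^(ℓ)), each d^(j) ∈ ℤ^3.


Via rank(M_{q-1}∘⋯∘M_p): M ≅ I[1,1]^2, I[1,2], I[3,3]^3.
μ_θ-semistable layers: μ^(1)=3; μ^(2)=-4

((0, 1, 3); (3, 0, 0))


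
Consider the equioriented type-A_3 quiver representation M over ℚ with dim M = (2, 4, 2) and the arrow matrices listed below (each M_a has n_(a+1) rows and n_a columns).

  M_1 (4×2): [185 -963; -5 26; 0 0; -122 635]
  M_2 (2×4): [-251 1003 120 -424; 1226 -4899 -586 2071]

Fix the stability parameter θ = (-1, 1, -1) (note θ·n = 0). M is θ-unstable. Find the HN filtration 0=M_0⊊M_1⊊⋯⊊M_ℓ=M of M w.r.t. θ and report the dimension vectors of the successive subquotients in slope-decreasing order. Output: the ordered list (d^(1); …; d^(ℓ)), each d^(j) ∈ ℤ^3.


Barcode: M ≅ I[1,3]^2, I[2,2]^2. HN layers by μ_θ (3 steps, strictly decreasing):
  μ^(1)=1; μ^(2)=0; μ^(3)=-1

((0, 2, 0); (0, 2, 2); (2, 0, 0))


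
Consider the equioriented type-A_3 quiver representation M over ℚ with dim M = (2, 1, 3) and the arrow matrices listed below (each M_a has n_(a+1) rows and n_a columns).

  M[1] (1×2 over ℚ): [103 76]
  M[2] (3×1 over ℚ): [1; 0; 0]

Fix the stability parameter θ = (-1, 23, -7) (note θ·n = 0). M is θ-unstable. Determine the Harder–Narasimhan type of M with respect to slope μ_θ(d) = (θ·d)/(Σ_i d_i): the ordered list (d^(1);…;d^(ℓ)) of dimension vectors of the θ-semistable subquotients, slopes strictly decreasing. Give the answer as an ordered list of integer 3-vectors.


Interval decomposition of M: I[1,1], I[1,3], I[3,3]^2.
HN type (ℓ=3): μ^(1)=8; μ^(2)=-1; μ^(3)=-7

((0, 1, 1); (2, 0, 0); (0, 0, 2))


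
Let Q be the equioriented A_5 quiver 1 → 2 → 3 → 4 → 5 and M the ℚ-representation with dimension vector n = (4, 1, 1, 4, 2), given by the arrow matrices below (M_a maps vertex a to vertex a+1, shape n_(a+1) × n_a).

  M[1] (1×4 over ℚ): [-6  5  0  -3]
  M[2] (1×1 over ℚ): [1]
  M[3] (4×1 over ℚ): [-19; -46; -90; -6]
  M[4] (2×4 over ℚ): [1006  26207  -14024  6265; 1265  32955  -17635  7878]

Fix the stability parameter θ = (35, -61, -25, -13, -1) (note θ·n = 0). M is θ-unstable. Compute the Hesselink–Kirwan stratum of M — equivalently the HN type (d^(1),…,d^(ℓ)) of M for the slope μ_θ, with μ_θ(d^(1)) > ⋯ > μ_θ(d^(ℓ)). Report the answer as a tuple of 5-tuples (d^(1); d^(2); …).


Interval decomposition of M: I[1,1]^3, I[1,5], I[4,4]^2, I[4,5].
HN type (ℓ=4): μ^(1)=35; μ^(2)=-1; μ^(3)=-13; μ^(4)=-17

((3, 0, 0, 0, 0); (0, 0, 0, 0, 2); (0, 0, 0, 4, 0); (1, 1, 1, 0, 0))


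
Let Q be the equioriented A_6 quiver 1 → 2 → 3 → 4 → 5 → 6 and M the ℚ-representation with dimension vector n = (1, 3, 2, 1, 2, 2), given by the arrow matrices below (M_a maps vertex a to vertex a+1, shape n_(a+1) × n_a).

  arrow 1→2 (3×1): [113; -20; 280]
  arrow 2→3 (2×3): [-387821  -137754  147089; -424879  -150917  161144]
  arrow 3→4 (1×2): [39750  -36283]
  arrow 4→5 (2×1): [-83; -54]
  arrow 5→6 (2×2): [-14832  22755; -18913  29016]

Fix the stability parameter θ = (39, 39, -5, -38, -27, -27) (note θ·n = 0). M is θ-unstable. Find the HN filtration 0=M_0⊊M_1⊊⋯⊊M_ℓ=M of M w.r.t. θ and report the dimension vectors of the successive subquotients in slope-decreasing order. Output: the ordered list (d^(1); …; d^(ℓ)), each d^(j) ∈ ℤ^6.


Interval decomposition of M: I[1,6], I[2,2], I[2,3], I[5,6].
HN type (ℓ=4): μ^(1)=39; μ^(2)=17; μ^(3)=-19/6; μ^(4)=-27

((0, 1, 0, 0, 0, 0); (0, 1, 1, 0, 0, 0); (1, 1, 1, 1, 1, 1); (0, 0, 0, 0, 1, 1))


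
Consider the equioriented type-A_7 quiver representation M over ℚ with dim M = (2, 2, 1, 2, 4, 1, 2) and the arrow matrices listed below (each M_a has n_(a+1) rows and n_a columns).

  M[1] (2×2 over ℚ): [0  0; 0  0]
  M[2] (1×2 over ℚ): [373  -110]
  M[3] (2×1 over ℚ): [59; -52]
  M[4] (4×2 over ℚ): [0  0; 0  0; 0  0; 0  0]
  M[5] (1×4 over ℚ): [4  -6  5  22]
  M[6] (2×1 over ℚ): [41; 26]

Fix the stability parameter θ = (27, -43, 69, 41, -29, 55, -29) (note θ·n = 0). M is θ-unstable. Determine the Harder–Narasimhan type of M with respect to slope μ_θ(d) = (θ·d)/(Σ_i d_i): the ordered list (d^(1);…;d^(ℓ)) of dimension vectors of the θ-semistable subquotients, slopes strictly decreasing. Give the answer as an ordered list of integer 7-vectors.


Interval decomposition of M: I[1,1]^2, I[2,2], I[2,4], I[4,4], I[5,5]^3, I[5,7], I[7,7].
HN type (ℓ=6): μ^(1)=55; μ^(2)=41; μ^(3)=27; μ^(4)=13; μ^(5)=-29; μ^(6)=-43

((0, 0, 1, 1, 0, 0, 0); (0, 0, 0, 1, 0, 0, 0); (2, 0, 0, 0, 0, 0, 0); (0, 0, 0, 0, 0, 1, 1); (0, 0, 0, 0, 4, 0, 1); (0, 2, 0, 0, 0, 0, 0))


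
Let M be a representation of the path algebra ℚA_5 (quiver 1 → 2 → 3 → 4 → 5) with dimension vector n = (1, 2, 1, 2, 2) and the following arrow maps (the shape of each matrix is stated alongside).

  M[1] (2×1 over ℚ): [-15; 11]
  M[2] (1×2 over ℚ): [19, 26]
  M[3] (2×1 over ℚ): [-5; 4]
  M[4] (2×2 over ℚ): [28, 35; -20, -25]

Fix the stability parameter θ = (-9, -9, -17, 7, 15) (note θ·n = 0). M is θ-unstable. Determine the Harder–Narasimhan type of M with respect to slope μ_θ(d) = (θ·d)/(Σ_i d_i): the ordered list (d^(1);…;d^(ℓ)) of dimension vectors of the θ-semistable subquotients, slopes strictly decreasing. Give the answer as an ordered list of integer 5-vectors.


Via rank(M_{q-1}∘⋯∘M_p): M ≅ I[1,4], I[2,2], I[4,5], I[5,5].
μ_θ-semistable layers: μ^(1)=15; μ^(2)=7; μ^(3)=-9; μ^(4)=-35/3

((0, 0, 0, 0, 2); (0, 0, 0, 2, 0); (0, 1, 0, 0, 0); (1, 1, 1, 0, 0))


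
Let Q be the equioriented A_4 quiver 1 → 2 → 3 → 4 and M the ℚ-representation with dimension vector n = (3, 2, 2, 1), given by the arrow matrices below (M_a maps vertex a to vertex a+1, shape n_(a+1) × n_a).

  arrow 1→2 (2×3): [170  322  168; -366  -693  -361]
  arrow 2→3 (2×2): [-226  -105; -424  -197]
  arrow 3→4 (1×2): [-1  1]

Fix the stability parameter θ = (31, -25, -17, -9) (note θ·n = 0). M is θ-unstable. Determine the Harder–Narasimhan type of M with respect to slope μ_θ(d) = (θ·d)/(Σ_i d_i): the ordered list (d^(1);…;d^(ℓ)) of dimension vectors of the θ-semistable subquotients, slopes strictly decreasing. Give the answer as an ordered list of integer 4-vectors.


Interval decomposition of M: I[1,1], I[1,3], I[1,4].
HN type (ℓ=3): μ^(1)=31; μ^(2)=-11/3; μ^(3)=-5

((1, 0, 0, 0); (1, 1, 1, 0); (1, 1, 1, 1))


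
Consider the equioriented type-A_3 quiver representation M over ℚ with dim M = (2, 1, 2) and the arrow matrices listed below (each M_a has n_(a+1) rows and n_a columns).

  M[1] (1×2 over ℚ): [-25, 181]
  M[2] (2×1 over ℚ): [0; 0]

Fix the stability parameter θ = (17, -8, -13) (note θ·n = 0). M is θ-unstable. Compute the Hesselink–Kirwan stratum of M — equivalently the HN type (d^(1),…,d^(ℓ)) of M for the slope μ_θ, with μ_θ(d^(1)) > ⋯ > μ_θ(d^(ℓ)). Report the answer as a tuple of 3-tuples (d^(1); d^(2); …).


Interval decomposition of M: I[1,1], I[1,2], I[3,3]^2.
HN type (ℓ=3): μ^(1)=17; μ^(2)=9/2; μ^(3)=-13

((1, 0, 0); (1, 1, 0); (0, 0, 2))


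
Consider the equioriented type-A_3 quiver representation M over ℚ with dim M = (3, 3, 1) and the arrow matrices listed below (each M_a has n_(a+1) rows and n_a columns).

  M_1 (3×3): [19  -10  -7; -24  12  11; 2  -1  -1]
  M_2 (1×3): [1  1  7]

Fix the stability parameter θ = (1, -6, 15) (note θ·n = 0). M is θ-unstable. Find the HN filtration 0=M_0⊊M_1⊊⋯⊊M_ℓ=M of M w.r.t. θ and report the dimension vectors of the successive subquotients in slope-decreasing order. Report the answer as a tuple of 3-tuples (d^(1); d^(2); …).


Interval decomposition of M: I[1,2]^2, I[1,3].
HN type (ℓ=2): μ^(1)=15; μ^(2)=-5/2

((0, 0, 1); (3, 3, 0))


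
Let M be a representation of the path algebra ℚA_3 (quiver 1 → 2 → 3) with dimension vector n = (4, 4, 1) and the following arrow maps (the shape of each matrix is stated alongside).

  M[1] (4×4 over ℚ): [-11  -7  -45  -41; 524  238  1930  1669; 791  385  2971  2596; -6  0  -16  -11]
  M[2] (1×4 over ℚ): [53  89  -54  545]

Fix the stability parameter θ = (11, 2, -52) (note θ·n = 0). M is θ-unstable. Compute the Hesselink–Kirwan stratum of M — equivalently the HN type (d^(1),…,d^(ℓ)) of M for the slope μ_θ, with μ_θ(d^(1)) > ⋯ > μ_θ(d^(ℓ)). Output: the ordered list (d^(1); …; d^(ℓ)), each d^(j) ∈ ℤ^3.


Via rank(M_{q-1}∘⋯∘M_p): M ≅ I[1,1]^2, I[1,2], I[1,3], I[2,2]^2.
μ_θ-semistable layers: μ^(1)=11; μ^(2)=13/2; μ^(3)=2; μ^(4)=-13

((2, 0, 0); (1, 1, 0); (0, 2, 0); (1, 1, 1))


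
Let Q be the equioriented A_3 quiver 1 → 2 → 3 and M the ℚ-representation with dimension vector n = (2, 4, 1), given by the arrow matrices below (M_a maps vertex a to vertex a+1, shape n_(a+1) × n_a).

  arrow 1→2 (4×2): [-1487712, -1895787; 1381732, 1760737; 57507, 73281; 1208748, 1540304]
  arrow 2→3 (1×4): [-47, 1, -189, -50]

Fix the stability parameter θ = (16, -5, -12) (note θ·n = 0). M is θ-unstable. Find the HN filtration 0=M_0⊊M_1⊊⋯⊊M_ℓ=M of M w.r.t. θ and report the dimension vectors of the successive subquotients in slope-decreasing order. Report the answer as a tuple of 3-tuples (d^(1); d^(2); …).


Barcode: M ≅ I[1,2], I[1,3], I[2,2]^2. HN layers by μ_θ (3 steps, strictly decreasing):
  μ^(1)=11/2; μ^(2)=-1/3; μ^(3)=-5

((1, 1, 0); (1, 1, 1); (0, 2, 0))


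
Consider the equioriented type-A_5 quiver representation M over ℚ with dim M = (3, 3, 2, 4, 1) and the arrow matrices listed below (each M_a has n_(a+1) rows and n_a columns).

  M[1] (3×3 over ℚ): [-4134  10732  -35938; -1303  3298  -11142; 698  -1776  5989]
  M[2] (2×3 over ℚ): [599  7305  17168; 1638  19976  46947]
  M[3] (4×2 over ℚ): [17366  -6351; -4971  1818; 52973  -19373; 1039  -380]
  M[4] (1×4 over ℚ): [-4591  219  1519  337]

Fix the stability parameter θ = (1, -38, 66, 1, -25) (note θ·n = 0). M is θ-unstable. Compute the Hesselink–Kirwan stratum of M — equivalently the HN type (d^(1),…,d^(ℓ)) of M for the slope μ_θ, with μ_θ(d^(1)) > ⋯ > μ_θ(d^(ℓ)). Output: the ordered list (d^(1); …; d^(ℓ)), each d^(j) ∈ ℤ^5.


Interval decomposition of M: I[1,1], I[1,4], I[1,5], I[2,2], I[4,4]^2.
HN type (ℓ=5): μ^(1)=67/2; μ^(2)=14; μ^(3)=1; μ^(4)=-37/2; μ^(5)=-38

((0, 0, 1, 1, 0); (0, 0, 1, 1, 1); (1, 0, 0, 2, 0); (2, 2, 0, 0, 0); (0, 1, 0, 0, 0))


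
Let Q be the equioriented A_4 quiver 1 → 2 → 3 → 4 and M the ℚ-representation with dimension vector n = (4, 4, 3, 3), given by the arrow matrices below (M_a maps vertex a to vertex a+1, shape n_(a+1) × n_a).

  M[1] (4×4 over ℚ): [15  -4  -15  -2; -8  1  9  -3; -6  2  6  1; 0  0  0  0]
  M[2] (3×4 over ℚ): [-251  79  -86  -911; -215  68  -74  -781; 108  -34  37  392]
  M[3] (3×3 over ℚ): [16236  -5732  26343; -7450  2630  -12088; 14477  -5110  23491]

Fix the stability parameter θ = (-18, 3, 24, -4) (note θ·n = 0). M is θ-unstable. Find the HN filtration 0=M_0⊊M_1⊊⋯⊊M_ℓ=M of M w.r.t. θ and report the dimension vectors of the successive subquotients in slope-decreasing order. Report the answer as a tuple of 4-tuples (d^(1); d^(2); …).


Via rank(M_{q-1}∘⋯∘M_p): M ≅ I[1,1], I[1,4]^3, I[2,2].
μ_θ-semistable layers: μ^(1)=10; μ^(2)=3; μ^(3)=-18

((0, 0, 3, 3); (0, 4, 0, 0); (4, 0, 0, 0))


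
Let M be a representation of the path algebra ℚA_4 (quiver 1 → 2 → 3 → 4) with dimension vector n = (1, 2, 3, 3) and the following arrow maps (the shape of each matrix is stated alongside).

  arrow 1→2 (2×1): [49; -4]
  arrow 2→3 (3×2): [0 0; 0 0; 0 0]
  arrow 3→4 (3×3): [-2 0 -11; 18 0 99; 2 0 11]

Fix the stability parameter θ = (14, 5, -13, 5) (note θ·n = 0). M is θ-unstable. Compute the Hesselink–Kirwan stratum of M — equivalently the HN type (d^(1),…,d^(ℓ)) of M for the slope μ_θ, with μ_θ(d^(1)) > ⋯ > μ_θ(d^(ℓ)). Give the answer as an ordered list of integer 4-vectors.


Via rank(M_{q-1}∘⋯∘M_p): M ≅ I[1,2], I[2,2], I[3,3]^2, I[3,4], I[4,4]^2.
μ_θ-semistable layers: μ^(1)=19/2; μ^(2)=5; μ^(3)=-13

((1, 1, 0, 0); (0, 1, 0, 3); (0, 0, 3, 0))


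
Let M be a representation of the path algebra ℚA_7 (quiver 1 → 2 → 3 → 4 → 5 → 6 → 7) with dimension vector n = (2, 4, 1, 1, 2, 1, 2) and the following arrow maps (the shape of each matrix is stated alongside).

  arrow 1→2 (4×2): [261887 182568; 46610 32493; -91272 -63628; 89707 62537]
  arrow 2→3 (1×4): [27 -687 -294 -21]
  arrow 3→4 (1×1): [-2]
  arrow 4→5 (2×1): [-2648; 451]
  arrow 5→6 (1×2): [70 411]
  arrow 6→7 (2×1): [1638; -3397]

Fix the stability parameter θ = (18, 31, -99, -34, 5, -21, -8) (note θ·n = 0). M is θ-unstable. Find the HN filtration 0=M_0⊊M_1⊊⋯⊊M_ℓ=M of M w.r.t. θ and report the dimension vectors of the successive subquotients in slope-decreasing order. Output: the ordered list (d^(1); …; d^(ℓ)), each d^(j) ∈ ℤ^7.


Interval decomposition of M: I[1,2]^2, I[2,2], I[2,7], I[5,5], I[7,7].
HN type (ℓ=5): μ^(1)=31; μ^(2)=18; μ^(3)=5; μ^(4)=-8; μ^(5)=-34

((0, 3, 0, 0, 0, 0, 0); (2, 0, 0, 0, 0, 0, 0); (0, 0, 0, 0, 1, 0, 0); (0, 0, 0, 0, 1, 1, 2); (0, 1, 1, 1, 0, 0, 0))


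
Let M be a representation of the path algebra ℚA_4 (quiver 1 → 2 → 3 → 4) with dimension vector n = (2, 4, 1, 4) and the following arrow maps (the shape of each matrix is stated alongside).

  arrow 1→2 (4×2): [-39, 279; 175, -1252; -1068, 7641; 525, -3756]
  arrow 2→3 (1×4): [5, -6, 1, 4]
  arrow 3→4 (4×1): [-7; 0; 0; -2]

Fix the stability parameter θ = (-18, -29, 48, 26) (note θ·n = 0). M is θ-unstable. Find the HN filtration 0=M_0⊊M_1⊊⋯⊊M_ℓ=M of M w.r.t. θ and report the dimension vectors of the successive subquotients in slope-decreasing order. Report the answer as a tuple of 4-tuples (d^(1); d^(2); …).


Barcode: M ≅ I[1,2], I[1,4], I[2,2]^2, I[4,4]^3. HN layers by μ_θ (4 steps, strictly decreasing):
  μ^(1)=37; μ^(2)=26; μ^(3)=-47/2; μ^(4)=-29

((0, 0, 1, 1); (0, 0, 0, 3); (2, 2, 0, 0); (0, 2, 0, 0))


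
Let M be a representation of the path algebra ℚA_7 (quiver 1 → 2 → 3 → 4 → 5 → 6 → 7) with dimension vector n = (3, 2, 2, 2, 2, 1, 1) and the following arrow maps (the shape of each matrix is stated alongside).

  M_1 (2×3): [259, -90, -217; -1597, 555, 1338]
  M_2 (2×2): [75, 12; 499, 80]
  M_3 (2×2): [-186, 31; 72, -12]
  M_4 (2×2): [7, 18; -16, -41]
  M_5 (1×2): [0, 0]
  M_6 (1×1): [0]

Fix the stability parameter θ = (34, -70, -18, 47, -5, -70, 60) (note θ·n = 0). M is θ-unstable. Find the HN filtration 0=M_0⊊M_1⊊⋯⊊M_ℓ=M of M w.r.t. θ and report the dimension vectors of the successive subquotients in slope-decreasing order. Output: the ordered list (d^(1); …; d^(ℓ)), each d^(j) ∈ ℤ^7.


Via rank(M_{q-1}∘⋯∘M_p): M ≅ I[1,1], I[1,3], I[1,5], I[4,5], I[6,6], I[7,7].
μ_θ-semistable layers: μ^(1)=60; μ^(2)=34; μ^(3)=21; μ^(4)=-18; μ^(5)=-70

((0, 0, 0, 0, 0, 0, 1); (1, 0, 0, 0, 0, 0, 0); (0, 0, 0, 2, 2, 0, 0); (2, 2, 2, 0, 0, 0, 0); (0, 0, 0, 0, 0, 1, 0))


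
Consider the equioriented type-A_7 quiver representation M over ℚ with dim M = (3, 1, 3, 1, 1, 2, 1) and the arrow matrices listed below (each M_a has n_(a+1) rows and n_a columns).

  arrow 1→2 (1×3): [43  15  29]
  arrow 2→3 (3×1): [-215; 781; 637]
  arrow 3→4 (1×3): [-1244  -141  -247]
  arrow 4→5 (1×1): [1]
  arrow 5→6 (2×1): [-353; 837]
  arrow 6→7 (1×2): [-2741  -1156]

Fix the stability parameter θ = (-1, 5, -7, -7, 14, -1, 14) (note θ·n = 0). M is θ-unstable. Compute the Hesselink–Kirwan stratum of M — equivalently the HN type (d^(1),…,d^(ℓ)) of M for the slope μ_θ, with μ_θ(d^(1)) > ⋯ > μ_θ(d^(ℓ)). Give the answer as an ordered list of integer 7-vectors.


Barcode: M ≅ I[1,1]^2, I[1,3], I[3,3], I[3,7], I[6,6]. HN layers by μ_θ (4 steps, strictly decreasing):
  μ^(1)=14; μ^(2)=13/2; μ^(3)=-1; μ^(4)=-7

((0, 0, 0, 0, 0, 0, 1); (0, 0, 0, 0, 1, 1, 0); (3, 1, 1, 0, 0, 1, 0); (0, 0, 2, 1, 0, 0, 0))


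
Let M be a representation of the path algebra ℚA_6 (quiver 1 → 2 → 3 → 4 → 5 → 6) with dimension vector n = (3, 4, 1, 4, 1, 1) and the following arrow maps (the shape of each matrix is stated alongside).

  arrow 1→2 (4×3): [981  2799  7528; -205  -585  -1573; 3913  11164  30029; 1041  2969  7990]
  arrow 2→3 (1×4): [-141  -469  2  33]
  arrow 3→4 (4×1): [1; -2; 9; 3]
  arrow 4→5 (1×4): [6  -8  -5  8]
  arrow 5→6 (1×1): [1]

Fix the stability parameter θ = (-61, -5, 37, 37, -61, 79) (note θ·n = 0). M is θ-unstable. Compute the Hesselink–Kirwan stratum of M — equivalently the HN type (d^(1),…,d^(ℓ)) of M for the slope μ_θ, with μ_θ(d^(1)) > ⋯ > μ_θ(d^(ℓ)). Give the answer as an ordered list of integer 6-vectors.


Via rank(M_{q-1}∘⋯∘M_p): M ≅ I[1,2]^2, I[1,6], I[2,2], I[4,4]^3.
μ_θ-semistable layers: μ^(1)=79; μ^(2)=37; μ^(3)=13/3; μ^(4)=-5; μ^(5)=-61

((0, 0, 0, 0, 0, 1); (0, 0, 0, 3, 0, 0); (0, 0, 1, 1, 1, 0); (0, 4, 0, 0, 0, 0); (3, 0, 0, 0, 0, 0))


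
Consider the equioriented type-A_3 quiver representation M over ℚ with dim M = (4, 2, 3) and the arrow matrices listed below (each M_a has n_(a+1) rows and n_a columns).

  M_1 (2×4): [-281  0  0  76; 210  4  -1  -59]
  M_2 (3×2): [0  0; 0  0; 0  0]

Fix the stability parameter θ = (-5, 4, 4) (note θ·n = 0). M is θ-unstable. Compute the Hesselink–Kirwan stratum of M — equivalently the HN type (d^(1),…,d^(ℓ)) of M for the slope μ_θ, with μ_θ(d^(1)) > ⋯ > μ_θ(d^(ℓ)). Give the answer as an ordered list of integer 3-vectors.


Barcode: M ≅ I[1,1]^2, I[1,2]^2, I[3,3]^3. HN layers by μ_θ (2 steps, strictly decreasing):
  μ^(1)=4; μ^(2)=-5

((0, 2, 3); (4, 0, 0))


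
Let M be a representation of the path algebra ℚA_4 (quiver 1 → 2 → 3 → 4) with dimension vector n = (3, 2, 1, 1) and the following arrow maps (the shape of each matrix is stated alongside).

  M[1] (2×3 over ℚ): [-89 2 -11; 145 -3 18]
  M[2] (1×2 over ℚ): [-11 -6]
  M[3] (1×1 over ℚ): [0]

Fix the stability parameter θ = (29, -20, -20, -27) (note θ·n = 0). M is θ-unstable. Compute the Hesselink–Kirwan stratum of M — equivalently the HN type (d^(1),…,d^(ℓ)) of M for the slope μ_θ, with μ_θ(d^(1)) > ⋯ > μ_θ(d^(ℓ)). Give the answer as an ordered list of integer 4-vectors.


Interval decomposition of M: I[1,1], I[1,2], I[1,3], I[4,4].
HN type (ℓ=4): μ^(1)=29; μ^(2)=9/2; μ^(3)=-11/3; μ^(4)=-27

((1, 0, 0, 0); (1, 1, 0, 0); (1, 1, 1, 0); (0, 0, 0, 1))


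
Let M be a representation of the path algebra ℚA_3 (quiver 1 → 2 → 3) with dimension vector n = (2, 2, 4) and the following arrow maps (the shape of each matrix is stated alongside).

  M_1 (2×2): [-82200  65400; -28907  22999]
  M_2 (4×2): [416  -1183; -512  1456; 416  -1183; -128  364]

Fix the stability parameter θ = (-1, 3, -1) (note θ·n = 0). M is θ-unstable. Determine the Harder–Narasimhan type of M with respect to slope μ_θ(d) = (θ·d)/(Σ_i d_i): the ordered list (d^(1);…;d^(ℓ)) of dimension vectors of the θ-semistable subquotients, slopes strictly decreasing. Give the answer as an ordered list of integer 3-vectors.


Via rank(M_{q-1}∘⋯∘M_p): M ≅ I[1,1], I[1,3], I[2,2], I[3,3]^3.
μ_θ-semistable layers: μ^(1)=3; μ^(2)=1; μ^(3)=-1

((0, 1, 0); (0, 1, 1); (2, 0, 3))


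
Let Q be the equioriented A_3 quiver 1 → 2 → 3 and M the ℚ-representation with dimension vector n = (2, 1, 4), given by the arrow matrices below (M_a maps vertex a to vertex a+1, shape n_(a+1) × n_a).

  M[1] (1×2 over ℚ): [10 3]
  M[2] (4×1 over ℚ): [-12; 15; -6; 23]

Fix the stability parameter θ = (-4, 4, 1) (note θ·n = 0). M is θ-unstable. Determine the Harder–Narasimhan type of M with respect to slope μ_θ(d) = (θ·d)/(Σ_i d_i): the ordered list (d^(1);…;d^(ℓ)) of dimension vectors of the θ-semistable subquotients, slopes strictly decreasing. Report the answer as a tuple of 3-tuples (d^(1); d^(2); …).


Via rank(M_{q-1}∘⋯∘M_p): M ≅ I[1,1], I[1,3], I[3,3]^3.
μ_θ-semistable layers: μ^(1)=5/2; μ^(2)=1; μ^(3)=-4

((0, 1, 1); (0, 0, 3); (2, 0, 0))


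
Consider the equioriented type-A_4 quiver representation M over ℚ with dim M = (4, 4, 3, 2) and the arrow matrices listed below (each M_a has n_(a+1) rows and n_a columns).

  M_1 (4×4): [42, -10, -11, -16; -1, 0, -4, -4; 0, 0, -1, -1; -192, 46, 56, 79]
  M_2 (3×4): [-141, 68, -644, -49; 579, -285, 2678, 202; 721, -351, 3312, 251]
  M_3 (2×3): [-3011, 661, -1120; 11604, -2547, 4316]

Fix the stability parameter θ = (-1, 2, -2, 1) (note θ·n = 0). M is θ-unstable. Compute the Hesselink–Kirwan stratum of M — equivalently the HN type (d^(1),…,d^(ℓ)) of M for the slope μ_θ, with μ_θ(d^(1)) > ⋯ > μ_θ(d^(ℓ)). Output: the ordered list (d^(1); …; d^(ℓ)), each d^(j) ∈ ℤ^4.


Via rank(M_{q-1}∘⋯∘M_p): M ≅ I[1,1], I[1,3], I[1,4]^2, I[2,2].
μ_θ-semistable layers: μ^(1)=2; μ^(2)=1; μ^(3)=0; μ^(4)=-1

((0, 1, 0, 0); (0, 0, 0, 2); (0, 3, 3, 0); (4, 0, 0, 0))


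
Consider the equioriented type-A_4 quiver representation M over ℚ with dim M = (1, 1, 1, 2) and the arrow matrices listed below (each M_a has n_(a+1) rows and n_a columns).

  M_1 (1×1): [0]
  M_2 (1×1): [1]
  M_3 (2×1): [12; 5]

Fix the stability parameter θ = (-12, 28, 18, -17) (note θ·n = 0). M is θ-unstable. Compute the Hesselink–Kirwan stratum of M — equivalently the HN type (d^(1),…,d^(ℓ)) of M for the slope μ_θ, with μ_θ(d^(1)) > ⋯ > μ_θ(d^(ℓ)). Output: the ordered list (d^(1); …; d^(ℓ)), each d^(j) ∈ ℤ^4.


Barcode: M ≅ I[1,1], I[2,4], I[4,4]. HN layers by μ_θ (3 steps, strictly decreasing):
  μ^(1)=29/3; μ^(2)=-12; μ^(3)=-17

((0, 1, 1, 1); (1, 0, 0, 0); (0, 0, 0, 1))


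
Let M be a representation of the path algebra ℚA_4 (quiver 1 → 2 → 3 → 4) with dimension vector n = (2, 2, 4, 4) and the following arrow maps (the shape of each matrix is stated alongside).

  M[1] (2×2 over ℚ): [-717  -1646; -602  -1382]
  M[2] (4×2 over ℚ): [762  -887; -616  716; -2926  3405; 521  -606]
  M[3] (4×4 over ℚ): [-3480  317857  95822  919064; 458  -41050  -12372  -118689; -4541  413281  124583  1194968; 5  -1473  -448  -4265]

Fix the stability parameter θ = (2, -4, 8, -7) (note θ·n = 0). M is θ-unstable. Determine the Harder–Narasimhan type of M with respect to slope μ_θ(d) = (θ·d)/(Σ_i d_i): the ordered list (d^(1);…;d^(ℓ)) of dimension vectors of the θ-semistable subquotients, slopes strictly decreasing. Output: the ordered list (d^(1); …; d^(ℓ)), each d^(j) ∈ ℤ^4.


Interval decomposition of M: I[1,4]^2, I[3,4]^2.
HN type (ℓ=2): μ^(1)=1/2; μ^(2)=-1

((0, 0, 4, 4); (2, 2, 0, 0))


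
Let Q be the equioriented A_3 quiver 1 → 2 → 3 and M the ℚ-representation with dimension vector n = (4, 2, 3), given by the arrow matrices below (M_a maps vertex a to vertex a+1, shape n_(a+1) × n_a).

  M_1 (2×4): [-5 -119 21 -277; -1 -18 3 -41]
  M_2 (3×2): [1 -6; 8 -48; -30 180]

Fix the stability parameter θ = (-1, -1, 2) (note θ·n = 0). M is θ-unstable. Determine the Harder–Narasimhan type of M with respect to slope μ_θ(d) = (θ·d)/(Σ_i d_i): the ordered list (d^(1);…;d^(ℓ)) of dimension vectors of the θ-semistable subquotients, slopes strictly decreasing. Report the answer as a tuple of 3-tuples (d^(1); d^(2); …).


Interval decomposition of M: I[1,1]^2, I[1,2], I[1,3], I[3,3]^2.
HN type (ℓ=2): μ^(1)=2; μ^(2)=-1

((0, 0, 3); (4, 2, 0))


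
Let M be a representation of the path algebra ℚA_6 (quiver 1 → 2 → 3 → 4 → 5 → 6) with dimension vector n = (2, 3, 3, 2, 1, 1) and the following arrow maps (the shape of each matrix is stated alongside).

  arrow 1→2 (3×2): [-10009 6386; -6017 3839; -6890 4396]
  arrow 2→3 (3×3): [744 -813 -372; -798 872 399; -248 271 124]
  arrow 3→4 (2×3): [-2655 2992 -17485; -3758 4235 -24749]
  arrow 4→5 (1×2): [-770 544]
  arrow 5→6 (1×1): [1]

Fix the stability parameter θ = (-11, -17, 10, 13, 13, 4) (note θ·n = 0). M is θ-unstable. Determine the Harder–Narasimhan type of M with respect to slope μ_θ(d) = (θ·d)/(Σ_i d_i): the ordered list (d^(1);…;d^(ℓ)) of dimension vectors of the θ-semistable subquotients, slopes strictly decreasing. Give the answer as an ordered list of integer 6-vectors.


Via rank(M_{q-1}∘⋯∘M_p): M ≅ I[1,2], I[1,4], I[2,3], I[3,6].
μ_θ-semistable layers: μ^(1)=13; μ^(2)=10; μ^(3)=-14; μ^(4)=-17

((0, 0, 0, 1, 0, 0); (0, 0, 3, 1, 1, 1); (2, 2, 0, 0, 0, 0); (0, 1, 0, 0, 0, 0))


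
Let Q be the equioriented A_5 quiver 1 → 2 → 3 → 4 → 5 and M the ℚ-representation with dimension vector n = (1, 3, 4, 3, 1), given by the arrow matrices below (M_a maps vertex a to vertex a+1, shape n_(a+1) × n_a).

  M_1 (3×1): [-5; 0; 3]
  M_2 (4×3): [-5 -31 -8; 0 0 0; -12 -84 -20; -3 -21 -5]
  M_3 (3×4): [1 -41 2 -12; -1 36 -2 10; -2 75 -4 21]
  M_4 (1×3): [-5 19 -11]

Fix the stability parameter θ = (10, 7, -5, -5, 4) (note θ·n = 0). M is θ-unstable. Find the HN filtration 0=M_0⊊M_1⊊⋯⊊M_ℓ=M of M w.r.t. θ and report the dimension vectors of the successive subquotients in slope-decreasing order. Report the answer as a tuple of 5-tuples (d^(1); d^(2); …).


Barcode: M ≅ I[1,5], I[2,2], I[2,4], I[3,3], I[3,4]. HN layers by μ_θ (5 steps, strictly decreasing):
  μ^(1)=7; μ^(2)=4; μ^(3)=7/4; μ^(4)=-1; μ^(5)=-5

((0, 1, 0, 0, 0); (0, 0, 0, 0, 1); (1, 1, 1, 1, 0); (0, 1, 1, 1, 0); (0, 0, 2, 1, 0))


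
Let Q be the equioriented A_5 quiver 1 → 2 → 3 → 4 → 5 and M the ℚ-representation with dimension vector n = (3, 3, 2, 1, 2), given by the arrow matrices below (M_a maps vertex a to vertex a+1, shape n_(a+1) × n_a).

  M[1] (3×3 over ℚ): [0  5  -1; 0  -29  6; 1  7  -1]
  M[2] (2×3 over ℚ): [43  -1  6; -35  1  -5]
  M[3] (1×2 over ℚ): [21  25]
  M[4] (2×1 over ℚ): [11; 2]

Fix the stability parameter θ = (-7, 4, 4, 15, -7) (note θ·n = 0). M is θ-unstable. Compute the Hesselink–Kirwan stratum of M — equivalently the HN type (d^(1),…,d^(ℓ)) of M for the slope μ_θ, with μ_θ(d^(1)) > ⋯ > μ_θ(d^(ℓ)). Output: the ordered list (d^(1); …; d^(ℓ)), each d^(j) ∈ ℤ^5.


Barcode: M ≅ I[1,2], I[1,3], I[1,5], I[5,5]. HN layers by μ_θ (2 steps, strictly decreasing):
  μ^(1)=4; μ^(2)=-7

((0, 3, 2, 1, 1); (3, 0, 0, 0, 1))


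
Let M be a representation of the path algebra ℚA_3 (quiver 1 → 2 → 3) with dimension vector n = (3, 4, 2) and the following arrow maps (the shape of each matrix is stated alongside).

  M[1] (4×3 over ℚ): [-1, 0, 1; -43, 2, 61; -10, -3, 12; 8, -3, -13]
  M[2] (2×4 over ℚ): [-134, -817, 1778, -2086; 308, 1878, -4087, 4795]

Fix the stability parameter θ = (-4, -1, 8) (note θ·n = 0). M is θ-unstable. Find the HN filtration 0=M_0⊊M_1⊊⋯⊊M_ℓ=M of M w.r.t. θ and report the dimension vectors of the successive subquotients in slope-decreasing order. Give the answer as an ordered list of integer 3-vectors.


Barcode: M ≅ I[1,2], I[1,3]^2, I[2,2]. HN layers by μ_θ (3 steps, strictly decreasing):
  μ^(1)=8; μ^(2)=-1; μ^(3)=-4

((0, 0, 2); (0, 4, 0); (3, 0, 0))


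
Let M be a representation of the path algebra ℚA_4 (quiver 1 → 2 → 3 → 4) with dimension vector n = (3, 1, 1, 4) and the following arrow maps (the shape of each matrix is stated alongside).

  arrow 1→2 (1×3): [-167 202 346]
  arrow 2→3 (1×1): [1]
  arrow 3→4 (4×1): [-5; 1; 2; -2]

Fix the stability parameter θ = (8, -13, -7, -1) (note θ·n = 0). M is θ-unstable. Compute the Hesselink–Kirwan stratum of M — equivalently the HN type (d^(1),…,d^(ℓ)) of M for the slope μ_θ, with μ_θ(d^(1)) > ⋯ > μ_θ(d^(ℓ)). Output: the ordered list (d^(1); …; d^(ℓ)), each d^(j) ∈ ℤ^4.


Barcode: M ≅ I[1,1]^2, I[1,4], I[4,4]^3. HN layers by μ_θ (3 steps, strictly decreasing):
  μ^(1)=8; μ^(2)=-1; μ^(3)=-4

((2, 0, 0, 0); (0, 0, 0, 4); (1, 1, 1, 0))


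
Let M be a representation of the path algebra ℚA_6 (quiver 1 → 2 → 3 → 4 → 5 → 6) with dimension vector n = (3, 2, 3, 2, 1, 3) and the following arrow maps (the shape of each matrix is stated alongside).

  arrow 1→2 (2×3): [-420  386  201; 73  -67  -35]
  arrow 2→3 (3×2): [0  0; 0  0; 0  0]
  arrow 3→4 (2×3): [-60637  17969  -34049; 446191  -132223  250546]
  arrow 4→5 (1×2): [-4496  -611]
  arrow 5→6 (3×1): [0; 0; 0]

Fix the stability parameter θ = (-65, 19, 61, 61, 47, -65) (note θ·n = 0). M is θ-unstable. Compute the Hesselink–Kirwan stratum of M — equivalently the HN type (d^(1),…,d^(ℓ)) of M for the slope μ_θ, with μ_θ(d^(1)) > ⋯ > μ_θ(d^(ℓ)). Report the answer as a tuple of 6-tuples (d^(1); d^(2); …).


Via rank(M_{q-1}∘⋯∘M_p): M ≅ I[1,1], I[1,2]^2, I[3,3], I[3,4], I[3,5], I[6,6]^3.
μ_θ-semistable layers: μ^(1)=61; μ^(2)=169/3; μ^(3)=19; μ^(4)=-65

((0, 0, 2, 1, 0, 0); (0, 0, 1, 1, 1, 0); (0, 2, 0, 0, 0, 0); (3, 0, 0, 0, 0, 3))


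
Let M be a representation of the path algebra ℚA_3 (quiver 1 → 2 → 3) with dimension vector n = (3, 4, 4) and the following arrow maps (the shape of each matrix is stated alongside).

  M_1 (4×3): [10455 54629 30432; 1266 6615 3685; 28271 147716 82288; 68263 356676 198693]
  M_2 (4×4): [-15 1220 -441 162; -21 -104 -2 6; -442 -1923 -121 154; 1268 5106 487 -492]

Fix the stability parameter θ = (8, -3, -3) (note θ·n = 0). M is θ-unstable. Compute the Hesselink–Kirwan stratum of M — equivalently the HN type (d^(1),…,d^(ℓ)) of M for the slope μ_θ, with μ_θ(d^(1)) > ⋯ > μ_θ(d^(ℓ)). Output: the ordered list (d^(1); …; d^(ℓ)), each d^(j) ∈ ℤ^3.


Barcode: M ≅ I[1,3]^3, I[2,3]. HN layers by μ_θ (2 steps, strictly decreasing):
  μ^(1)=2/3; μ^(2)=-3

((3, 3, 3); (0, 1, 1))


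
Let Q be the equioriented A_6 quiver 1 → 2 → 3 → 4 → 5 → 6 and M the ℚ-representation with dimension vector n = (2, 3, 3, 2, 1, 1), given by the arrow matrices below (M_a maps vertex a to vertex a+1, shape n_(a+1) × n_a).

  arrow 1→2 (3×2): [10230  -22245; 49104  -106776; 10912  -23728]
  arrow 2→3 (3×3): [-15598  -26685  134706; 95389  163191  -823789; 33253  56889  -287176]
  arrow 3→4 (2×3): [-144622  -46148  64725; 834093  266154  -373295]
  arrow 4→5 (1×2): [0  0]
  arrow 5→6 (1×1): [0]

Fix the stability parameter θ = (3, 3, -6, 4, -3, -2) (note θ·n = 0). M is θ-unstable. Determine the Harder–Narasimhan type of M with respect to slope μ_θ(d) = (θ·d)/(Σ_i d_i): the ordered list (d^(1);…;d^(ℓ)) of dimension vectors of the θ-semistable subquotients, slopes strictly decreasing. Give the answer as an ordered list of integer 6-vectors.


Interval decomposition of M: I[1,1], I[1,4], I[2,3], I[2,4], I[5,5], I[6,6].
HN type (ℓ=6): μ^(1)=4; μ^(2)=3; μ^(3)=0; μ^(4)=-3/2; μ^(5)=-2; μ^(6)=-3

((0, 0, 0, 2, 0, 0); (1, 0, 0, 0, 0, 0); (1, 1, 1, 0, 0, 0); (0, 2, 2, 0, 0, 0); (0, 0, 0, 0, 0, 1); (0, 0, 0, 0, 1, 0))


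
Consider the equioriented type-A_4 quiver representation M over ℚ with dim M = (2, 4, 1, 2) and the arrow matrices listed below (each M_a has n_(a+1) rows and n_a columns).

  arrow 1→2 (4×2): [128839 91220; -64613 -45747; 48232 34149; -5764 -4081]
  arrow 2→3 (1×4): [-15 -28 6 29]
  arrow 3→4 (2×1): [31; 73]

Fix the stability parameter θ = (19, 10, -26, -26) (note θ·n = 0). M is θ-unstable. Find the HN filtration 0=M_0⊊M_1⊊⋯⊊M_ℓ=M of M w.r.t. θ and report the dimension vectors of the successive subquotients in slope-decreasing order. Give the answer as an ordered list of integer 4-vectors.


Barcode: M ≅ I[1,2], I[1,4], I[2,2]^2, I[4,4]. HN layers by μ_θ (4 steps, strictly decreasing):
  μ^(1)=29/2; μ^(2)=10; μ^(3)=-23/4; μ^(4)=-26

((1, 1, 0, 0); (0, 2, 0, 0); (1, 1, 1, 1); (0, 0, 0, 1))


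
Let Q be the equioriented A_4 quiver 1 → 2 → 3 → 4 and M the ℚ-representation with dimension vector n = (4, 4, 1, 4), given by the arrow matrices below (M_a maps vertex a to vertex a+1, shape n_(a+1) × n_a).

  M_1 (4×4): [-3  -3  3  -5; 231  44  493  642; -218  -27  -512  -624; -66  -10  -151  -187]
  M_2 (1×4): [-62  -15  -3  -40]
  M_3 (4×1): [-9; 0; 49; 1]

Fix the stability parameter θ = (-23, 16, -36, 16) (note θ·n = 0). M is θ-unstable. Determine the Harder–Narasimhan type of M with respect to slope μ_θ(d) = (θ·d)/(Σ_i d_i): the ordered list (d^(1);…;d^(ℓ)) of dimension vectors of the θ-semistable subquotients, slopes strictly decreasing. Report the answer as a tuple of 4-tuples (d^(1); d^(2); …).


Via rank(M_{q-1}∘⋯∘M_p): M ≅ I[1,2]^3, I[1,4], I[4,4]^3.
μ_θ-semistable layers: μ^(1)=16; μ^(2)=-10; μ^(3)=-23

((0, 3, 0, 4); (0, 1, 1, 0); (4, 0, 0, 0))


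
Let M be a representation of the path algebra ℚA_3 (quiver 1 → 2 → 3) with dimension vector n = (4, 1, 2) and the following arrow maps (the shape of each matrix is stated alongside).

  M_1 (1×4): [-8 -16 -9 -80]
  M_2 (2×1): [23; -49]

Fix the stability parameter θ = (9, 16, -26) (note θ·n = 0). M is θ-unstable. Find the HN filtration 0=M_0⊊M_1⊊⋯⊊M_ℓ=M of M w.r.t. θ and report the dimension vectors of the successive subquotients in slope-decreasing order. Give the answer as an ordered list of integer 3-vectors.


Interval decomposition of M: I[1,1]^3, I[1,3], I[3,3].
HN type (ℓ=3): μ^(1)=9; μ^(2)=-1/3; μ^(3)=-26

((3, 0, 0); (1, 1, 1); (0, 0, 1))


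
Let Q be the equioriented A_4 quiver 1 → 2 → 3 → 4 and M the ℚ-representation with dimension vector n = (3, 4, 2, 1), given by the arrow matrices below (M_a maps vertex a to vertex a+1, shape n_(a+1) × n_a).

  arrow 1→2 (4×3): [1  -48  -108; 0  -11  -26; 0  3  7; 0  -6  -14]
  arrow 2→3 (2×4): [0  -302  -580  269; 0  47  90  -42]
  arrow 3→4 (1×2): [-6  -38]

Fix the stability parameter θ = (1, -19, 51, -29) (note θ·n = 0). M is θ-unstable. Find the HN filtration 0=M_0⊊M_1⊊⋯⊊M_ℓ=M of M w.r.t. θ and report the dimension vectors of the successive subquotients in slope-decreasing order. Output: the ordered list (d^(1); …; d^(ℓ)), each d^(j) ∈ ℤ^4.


Interval decomposition of M: I[1,2], I[1,3], I[1,4], I[2,2].
HN type (ℓ=4): μ^(1)=51; μ^(2)=11; μ^(3)=-9; μ^(4)=-19

((0, 0, 1, 0); (0, 0, 1, 1); (3, 3, 0, 0); (0, 1, 0, 0))


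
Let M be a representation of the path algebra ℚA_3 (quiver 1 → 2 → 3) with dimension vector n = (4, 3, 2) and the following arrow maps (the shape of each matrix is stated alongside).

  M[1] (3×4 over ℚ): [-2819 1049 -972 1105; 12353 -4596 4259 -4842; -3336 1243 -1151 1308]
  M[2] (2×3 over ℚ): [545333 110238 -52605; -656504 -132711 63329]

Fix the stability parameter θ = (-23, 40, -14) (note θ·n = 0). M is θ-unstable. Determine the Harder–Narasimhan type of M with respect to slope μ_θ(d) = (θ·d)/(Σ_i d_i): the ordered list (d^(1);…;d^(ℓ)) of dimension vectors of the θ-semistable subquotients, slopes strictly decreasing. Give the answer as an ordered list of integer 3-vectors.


Via rank(M_{q-1}∘⋯∘M_p): M ≅ I[1,1], I[1,2], I[1,3]^2.
μ_θ-semistable layers: μ^(1)=40; μ^(2)=13; μ^(3)=-23

((0, 1, 0); (0, 2, 2); (4, 0, 0))


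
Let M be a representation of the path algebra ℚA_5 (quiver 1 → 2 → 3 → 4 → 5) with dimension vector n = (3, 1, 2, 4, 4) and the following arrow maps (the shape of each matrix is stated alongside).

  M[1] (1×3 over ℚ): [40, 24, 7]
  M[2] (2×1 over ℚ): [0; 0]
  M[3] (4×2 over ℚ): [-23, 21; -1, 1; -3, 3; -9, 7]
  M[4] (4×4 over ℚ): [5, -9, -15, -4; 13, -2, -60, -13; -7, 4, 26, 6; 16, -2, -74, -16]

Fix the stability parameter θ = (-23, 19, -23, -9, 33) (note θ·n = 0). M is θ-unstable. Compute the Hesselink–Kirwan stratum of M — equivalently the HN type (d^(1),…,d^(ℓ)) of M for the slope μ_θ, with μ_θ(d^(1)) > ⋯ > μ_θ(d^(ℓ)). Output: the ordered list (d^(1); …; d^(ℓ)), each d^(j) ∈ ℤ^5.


Interval decomposition of M: I[1,1]^2, I[1,2], I[3,4], I[3,5], I[4,5]^2, I[5,5].
HN type (ℓ=4): μ^(1)=33; μ^(2)=19; μ^(3)=-9; μ^(4)=-23

((0, 0, 0, 0, 4); (0, 1, 0, 0, 0); (0, 0, 0, 4, 0); (3, 0, 2, 0, 0))


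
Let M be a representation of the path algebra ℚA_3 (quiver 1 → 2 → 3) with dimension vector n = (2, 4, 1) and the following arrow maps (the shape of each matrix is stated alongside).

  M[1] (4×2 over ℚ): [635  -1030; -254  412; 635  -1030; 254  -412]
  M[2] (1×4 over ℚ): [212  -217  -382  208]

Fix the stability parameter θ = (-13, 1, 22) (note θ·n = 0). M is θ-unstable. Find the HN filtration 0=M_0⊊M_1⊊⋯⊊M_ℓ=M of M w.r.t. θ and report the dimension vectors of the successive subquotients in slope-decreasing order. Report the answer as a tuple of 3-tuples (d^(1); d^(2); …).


Barcode: M ≅ I[1,1], I[1,2], I[2,2]^2, I[2,3]. HN layers by μ_θ (3 steps, strictly decreasing):
  μ^(1)=22; μ^(2)=1; μ^(3)=-13

((0, 0, 1); (0, 4, 0); (2, 0, 0))


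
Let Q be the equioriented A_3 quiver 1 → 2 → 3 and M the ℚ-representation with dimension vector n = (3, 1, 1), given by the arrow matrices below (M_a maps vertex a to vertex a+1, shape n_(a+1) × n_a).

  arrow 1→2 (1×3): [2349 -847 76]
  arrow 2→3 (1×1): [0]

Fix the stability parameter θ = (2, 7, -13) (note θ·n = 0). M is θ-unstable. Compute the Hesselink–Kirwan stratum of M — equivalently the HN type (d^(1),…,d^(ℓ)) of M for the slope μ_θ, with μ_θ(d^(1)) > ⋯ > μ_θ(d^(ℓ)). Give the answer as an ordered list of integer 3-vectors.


Barcode: M ≅ I[1,1]^2, I[1,2], I[3,3]. HN layers by μ_θ (3 steps, strictly decreasing):
  μ^(1)=7; μ^(2)=2; μ^(3)=-13

((0, 1, 0); (3, 0, 0); (0, 0, 1))


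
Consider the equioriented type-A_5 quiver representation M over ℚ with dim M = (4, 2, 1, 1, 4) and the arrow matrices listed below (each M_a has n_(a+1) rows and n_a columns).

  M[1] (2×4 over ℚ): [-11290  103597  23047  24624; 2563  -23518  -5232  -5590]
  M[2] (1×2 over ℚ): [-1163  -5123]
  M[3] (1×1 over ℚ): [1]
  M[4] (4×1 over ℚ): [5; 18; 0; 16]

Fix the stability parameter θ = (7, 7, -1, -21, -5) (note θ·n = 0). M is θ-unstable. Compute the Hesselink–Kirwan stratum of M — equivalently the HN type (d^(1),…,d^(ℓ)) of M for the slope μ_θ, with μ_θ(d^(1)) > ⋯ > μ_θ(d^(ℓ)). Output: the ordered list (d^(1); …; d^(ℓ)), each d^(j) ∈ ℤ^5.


Barcode: M ≅ I[1,1]^2, I[1,2], I[1,5], I[5,5]^3. HN layers by μ_θ (3 steps, strictly decreasing):
  μ^(1)=7; μ^(2)=-13/5; μ^(3)=-5

((3, 1, 0, 0, 0); (1, 1, 1, 1, 1); (0, 0, 0, 0, 3))


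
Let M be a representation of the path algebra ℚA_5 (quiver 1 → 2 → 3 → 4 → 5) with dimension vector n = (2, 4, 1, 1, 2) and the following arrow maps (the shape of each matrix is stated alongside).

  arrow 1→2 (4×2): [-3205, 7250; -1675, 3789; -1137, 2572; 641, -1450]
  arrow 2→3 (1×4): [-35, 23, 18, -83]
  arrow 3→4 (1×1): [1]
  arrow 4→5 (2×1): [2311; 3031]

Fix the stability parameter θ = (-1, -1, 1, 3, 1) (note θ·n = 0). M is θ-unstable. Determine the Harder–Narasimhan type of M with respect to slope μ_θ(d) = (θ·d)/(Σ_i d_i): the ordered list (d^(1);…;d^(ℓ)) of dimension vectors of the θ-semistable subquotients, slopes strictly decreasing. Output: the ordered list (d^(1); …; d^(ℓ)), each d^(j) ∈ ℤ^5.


Via rank(M_{q-1}∘⋯∘M_p): M ≅ I[1,2], I[1,5], I[2,2]^2, I[5,5].
μ_θ-semistable layers: μ^(1)=2; μ^(2)=1; μ^(3)=-1

((0, 0, 0, 1, 1); (0, 0, 1, 0, 1); (2, 4, 0, 0, 0))
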